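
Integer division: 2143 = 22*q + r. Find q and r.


2143 = 22 * 97 + 9
Check: 2134 + 9 = 2143

q = 97, r = 9


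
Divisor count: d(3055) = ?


3055 = 5^1 × 13^1 × 47^1
d(3055) = (1+1) × (1+1) × (1+1) = 8

8 divisors


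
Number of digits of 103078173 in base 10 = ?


103078173 has 9 digits in base 10
floor(log10(103078173)) + 1 = floor(8.0132) + 1 = 9

9 digits (base 10)


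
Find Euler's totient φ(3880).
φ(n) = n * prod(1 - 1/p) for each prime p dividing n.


3880 = 2^3 × 5 × 97
Prime factors: 2, 5, 97
φ(3880) = 3880 × (1-1/2) × (1-1/5) × (1-1/97)
= 3880 × 1/2 × 4/5 × 96/97 = 1536

φ(3880) = 1536


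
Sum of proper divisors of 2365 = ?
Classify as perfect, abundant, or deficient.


Proper divisors: 1, 5, 11, 43, 55, 215, 473
Sum = 1 + 5 + 11 + 43 + 55 + 215 + 473 = 803
803 < 2365 → deficient

s(2365) = 803 (deficient)


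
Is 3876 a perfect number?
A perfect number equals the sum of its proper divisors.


Proper divisors of 3876: 1, 2, 3, 4, 6, 12, 17, 19, 34, 38, 51, 57, 68, 76, 102, 114, 204, 228, 323, 646, 969, 1292, 1938
Sum = 1 + 2 + 3 + 4 + 6 + 12 + 17 + 19 + 34 + 38 + 51 + 57 + 68 + 76 + 102 + 114 + 204 + 228 + 323 + 646 + 969 + 1292 + 1938 = 6204

No, 3876 is not perfect (6204 ≠ 3876)


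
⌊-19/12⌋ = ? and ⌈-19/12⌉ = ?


-19/12 = -1.5833
floor = -2
ceil = -1

floor = -2, ceil = -1


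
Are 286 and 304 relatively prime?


Euclidean algorithm:
304 = 1 * 286 + 18
286 = 15 * 18 + 16
18 = 1 * 16 + 2
16 = 8 * 2 + 0
GCD(286, 304) = 2

No, not coprime (GCD = 2)


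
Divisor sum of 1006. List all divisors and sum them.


Divisors of 1006: 1, 2, 503, 1006
Sum = 1 + 2 + 503 + 1006 = 1512

σ(1006) = 1512


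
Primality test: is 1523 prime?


Check divisors up to sqrt(1523) = 39.0256
No divisors found.
1523 is prime.

Yes, 1523 is prime


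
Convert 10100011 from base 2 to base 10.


10100011 (base 2) = 163 (decimal)
163 (decimal) = 163 (base 10)


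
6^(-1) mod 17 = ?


Use the extended Euclidean algorithm on (17, 6); each row r = 17*s + 6*t:
r=17, s=1, t=0
r=6, s=0, t=1
q=2: r=5, s=1, t=-2   [17*(1) + 6*(-2) = 5]
q=1: r=1, s=-1, t=3   [17*(-1) + 6*(3) = 1]
q=5: r=0, s=6, t=-17   [17*(6) + 6*(-17) = 0]
GCD = 1 with t = 3, so 6*(3) ≡ 1 (mod 17)
Inverse = 3 mod 17 = 3
Check: 6 * 3 = 18 ≡ 1 (mod 17)

6^(-1) ≡ 3 (mod 17)


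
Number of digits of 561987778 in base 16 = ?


561987778 in base 16 = 217F40C2
Number of digits = 8

8 digits (base 16)


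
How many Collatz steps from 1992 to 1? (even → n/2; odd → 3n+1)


1992 → 996 → 498 → 249 → 748 → 374 → 187 → 562 → 281 → 844 → 422 → 211 → 634 → 317 → 952 → 476 → 238 → 119 → 358 → 179 → 538 → 269 → 808 → 404 → 202 → 101 → 304 → 152 → 76 → 38 → 19 → 58 → 29 → 88 → 44 → 22 → 11 → 34 → 17 → 52 → 26 → 13 → 40 → 20 → 10 → 5 → 16 → 8 → 4 → 2 → 1
Total steps = 50

50 steps


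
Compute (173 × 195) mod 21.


173 × 195 = 33735
33735 mod 21 = 9


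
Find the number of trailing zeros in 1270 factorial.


floor(1270/5) = 254
floor(1270/25) = 50
floor(1270/125) = 10
floor(1270/625) = 2
Total = 316

316 trailing zeros


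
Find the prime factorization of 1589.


1589 / 7 = 227
227 / 227 = 1
1589 = 7 × 227


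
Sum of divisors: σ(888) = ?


Divisors of 888: 1, 2, 3, 4, 6, 8, 12, 24, 37, 74, 111, 148, 222, 296, 444, 888
Sum = 1 + 2 + 3 + 4 + 6 + 8 + 12 + 24 + 37 + 74 + 111 + 148 + 222 + 296 + 444 + 888 = 2280

σ(888) = 2280


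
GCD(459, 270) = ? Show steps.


459 = 1 * 270 + 189
270 = 1 * 189 + 81
189 = 2 * 81 + 27
81 = 3 * 27 + 0
GCD = 27


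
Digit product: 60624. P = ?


6 × 0 × 6 × 2 × 4 = 0


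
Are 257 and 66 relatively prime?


Euclidean algorithm:
257 = 3 * 66 + 59
66 = 1 * 59 + 7
59 = 8 * 7 + 3
7 = 2 * 3 + 1
3 = 3 * 1 + 0
GCD(257, 66) = 1

Yes, coprime (GCD = 1)


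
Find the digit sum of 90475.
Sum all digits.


9 + 0 + 4 + 7 + 5 = 25


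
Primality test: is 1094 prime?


1094 / 2 = 547 (exact division)
1094 is NOT prime.

No, 1094 is not prime


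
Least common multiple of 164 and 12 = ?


GCD(164, 12) = 4
LCM = 164*12/4 = 1968/4 = 492

LCM = 492


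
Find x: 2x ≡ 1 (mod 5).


GCD(2, 5) = 1, unique solution
a^(-1) mod 5 = 3
x = 3 * 1 mod 5 = 3

x ≡ 3 (mod 5)


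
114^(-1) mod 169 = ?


Use the extended Euclidean algorithm on (169, 114); each row r = 169*s + 114*t:
r=169, s=1, t=0
r=114, s=0, t=1
q=1: r=55, s=1, t=-1   [169*(1) + 114*(-1) = 55]
q=2: r=4, s=-2, t=3   [169*(-2) + 114*(3) = 4]
q=13: r=3, s=27, t=-40   [169*(27) + 114*(-40) = 3]
q=1: r=1, s=-29, t=43   [169*(-29) + 114*(43) = 1]
q=3: r=0, s=114, t=-169   [169*(114) + 114*(-169) = 0]
GCD = 1 with t = 43, so 114*(43) ≡ 1 (mod 169)
Inverse = 43 mod 169 = 43
Check: 114 * 43 = 4902 ≡ 1 (mod 169)

114^(-1) ≡ 43 (mod 169)


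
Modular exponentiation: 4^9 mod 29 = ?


4^1 mod 29 = 4
4^2 mod 29 = 16
4^3 mod 29 = 6
4^4 mod 29 = 24
4^5 mod 29 = 9
4^6 mod 29 = 7
4^7 mod 29 = 28
4^8 mod 29 = 25
4^9 mod 29 = 13


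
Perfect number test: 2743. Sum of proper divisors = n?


Proper divisors of 2743: 1, 13, 211
Sum = 1 + 13 + 211 = 225

No, 2743 is not perfect (225 ≠ 2743)


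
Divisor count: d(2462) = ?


2462 = 2^1 × 1231^1
d(2462) = (1+1) × (1+1) = 4

4 divisors


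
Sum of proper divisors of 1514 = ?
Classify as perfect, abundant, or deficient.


Proper divisors: 1, 2, 757
Sum = 1 + 2 + 757 = 760
760 < 1514 → deficient

s(1514) = 760 (deficient)


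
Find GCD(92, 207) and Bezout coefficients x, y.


Tabular extended Euclidean (each row: r = 92*s + 207*t):
r=92, s=1, t=0
r=207, s=0, t=1
q=0: r=92, s=1, t=0   [92*(1) + 207*(0) = 92]
q=2: r=23, s=-2, t=1   [92*(-2) + 207*(1) = 23]
q=4: r=0, s=9, t=-4   [92*(9) + 207*(-4) = 0]
GCD = 23; from the row with r=23: x=-2, y=1
Check: 92*(-2) + 207*(1) = -184 + 207 = 23

GCD = 23, x = -2, y = 1


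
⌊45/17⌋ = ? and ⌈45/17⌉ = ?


45/17 = 2.6471
floor = 2
ceil = 3

floor = 2, ceil = 3


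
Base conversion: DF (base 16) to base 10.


DF (base 16) = 223 (decimal)
223 (decimal) = 223 (base 10)


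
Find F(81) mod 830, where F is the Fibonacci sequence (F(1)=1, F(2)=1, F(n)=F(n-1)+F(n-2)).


F(k) mod 830 for k=1..81:
1, 1, 2, 3, 5, 8, 13, 21, 34, 55, 89, 144, 233, 377, 610, 157, 767, 94, 31, 125, 156, 281, 437, 718, 325, 213, 538, 751, 459, 380, 9, 389, 398, 787, 355, 312, 667, 149, 816, 135, 121, 256, 377, 633, 180, 813, 163, 146, 309, 455, 764, 389, 323, 712, 205, 87, 292, 379, 671, 220, 61, 281, 342, 623, 135, 758, 63, 821, 54, 45, 99, 144, 243, 387, 630, 187, 817, 174, 161, 335, 496
F(81) mod 830 = 496


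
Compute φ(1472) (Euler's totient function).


1472 = 2^6 × 23
Prime factors: 2, 23
φ(1472) = 1472 × (1-1/2) × (1-1/23)
= 1472 × 1/2 × 22/23 = 704

φ(1472) = 704


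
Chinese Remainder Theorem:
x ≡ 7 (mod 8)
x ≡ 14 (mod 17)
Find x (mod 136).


M = 8*17 = 136
M1 = M/8 = 17, M2 = M/17 = 8
M1^(-1) mod 8 = 1, M2^(-1) mod 17 = 15
x = 7*17*1 + 14*8*15 = 1799
1799 mod 136 = 31
Check: 31 mod 8 = 7 ✓, 31 mod 17 = 14 ✓

x ≡ 31 (mod 136)


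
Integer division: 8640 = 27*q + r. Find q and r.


8640 = 27 * 320 + 0
Check: 8640 + 0 = 8640

q = 320, r = 0


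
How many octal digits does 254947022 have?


254947022 in base 8 = 1714427316
Number of digits = 10

10 digits (base 8)


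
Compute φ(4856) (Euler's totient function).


4856 = 2^3 × 607
Prime factors: 2, 607
φ(4856) = 4856 × (1-1/2) × (1-1/607)
= 4856 × 1/2 × 606/607 = 2424

φ(4856) = 2424


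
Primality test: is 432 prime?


432 / 2 = 216 (exact division)
432 is NOT prime.

No, 432 is not prime


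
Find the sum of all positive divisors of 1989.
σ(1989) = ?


Divisors of 1989: 1, 3, 9, 13, 17, 39, 51, 117, 153, 221, 663, 1989
Sum = 1 + 3 + 9 + 13 + 17 + 39 + 51 + 117 + 153 + 221 + 663 + 1989 = 3276

σ(1989) = 3276


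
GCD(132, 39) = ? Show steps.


132 = 3 * 39 + 15
39 = 2 * 15 + 9
15 = 1 * 9 + 6
9 = 1 * 6 + 3
6 = 2 * 3 + 0
GCD = 3


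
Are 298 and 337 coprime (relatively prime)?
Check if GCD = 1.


Euclidean algorithm:
337 = 1 * 298 + 39
298 = 7 * 39 + 25
39 = 1 * 25 + 14
25 = 1 * 14 + 11
14 = 1 * 11 + 3
11 = 3 * 3 + 2
3 = 1 * 2 + 1
2 = 2 * 1 + 0
GCD(298, 337) = 1

Yes, coprime (GCD = 1)


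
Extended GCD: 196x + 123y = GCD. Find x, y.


Tabular extended Euclidean (each row: r = 196*s + 123*t):
r=196, s=1, t=0
r=123, s=0, t=1
q=1: r=73, s=1, t=-1   [196*(1) + 123*(-1) = 73]
q=1: r=50, s=-1, t=2   [196*(-1) + 123*(2) = 50]
q=1: r=23, s=2, t=-3   [196*(2) + 123*(-3) = 23]
q=2: r=4, s=-5, t=8   [196*(-5) + 123*(8) = 4]
q=5: r=3, s=27, t=-43   [196*(27) + 123*(-43) = 3]
q=1: r=1, s=-32, t=51   [196*(-32) + 123*(51) = 1]
q=3: r=0, s=123, t=-196   [196*(123) + 123*(-196) = 0]
GCD = 1; from the row with r=1: x=-32, y=51
Check: 196*(-32) + 123*(51) = -6272 + 6273 = 1

GCD = 1, x = -32, y = 51


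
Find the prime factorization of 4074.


4074 / 2 = 2037
2037 / 3 = 679
679 / 7 = 97
97 / 97 = 1
4074 = 2 × 3 × 7 × 97


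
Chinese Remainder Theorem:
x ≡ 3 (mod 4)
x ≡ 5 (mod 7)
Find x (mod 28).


M = 4*7 = 28
M1 = M/4 = 7, M2 = M/7 = 4
M1^(-1) mod 4 = 3, M2^(-1) mod 7 = 2
x = 3*7*3 + 5*4*2 = 103
103 mod 28 = 19
Check: 19 mod 4 = 3 ✓, 19 mod 7 = 5 ✓

x ≡ 19 (mod 28)


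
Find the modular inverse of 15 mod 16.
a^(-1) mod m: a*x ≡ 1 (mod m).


Use the extended Euclidean algorithm on (16, 15); each row r = 16*s + 15*t:
r=16, s=1, t=0
r=15, s=0, t=1
q=1: r=1, s=1, t=-1   [16*(1) + 15*(-1) = 1]
q=15: r=0, s=-15, t=16   [16*(-15) + 15*(16) = 0]
GCD = 1 with t = -1, so 15*(-1) ≡ 1 (mod 16)
Inverse = -1 mod 16 = 15
Check: 15 * 15 = 225 ≡ 1 (mod 16)

15^(-1) ≡ 15 (mod 16)


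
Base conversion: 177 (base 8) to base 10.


177 (base 8) = 127 (decimal)
127 (decimal) = 127 (base 10)


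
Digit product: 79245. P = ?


7 × 9 × 2 × 4 × 5 = 2520


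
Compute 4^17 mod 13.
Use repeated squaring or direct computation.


4^1 mod 13 = 4
4^2 mod 13 = 3
4^3 mod 13 = 12
4^4 mod 13 = 9
4^5 mod 13 = 10
4^6 mod 13 = 1
4^7 mod 13 = 4
4^8 mod 13 = 3
4^9 mod 13 = 12
4^10 mod 13 = 9
4^11 mod 13 = 10
4^12 mod 13 = 1
4^13 mod 13 = 4
4^14 mod 13 = 3
4^15 mod 13 = 12
4^16 mod 13 = 9
4^17 mod 13 = 10


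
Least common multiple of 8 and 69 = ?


GCD(8, 69) = 1
LCM = 8*69/1 = 552/1 = 552

LCM = 552


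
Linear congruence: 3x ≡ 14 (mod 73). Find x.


GCD(3, 73) = 1, unique solution
a^(-1) mod 73 = 49
x = 49 * 14 mod 73 = 29

x ≡ 29 (mod 73)


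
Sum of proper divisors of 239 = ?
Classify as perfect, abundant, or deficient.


Proper divisors: 1
Sum = 1 = 1
1 < 239 → deficient

s(239) = 1 (deficient)


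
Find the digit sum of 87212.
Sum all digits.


8 + 7 + 2 + 1 + 2 = 20


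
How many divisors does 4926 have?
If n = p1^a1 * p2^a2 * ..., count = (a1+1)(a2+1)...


4926 = 2^1 × 3^1 × 821^1
d(4926) = (1+1) × (1+1) × (1+1) = 8

8 divisors


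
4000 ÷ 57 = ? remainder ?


4000 = 57 * 70 + 10
Check: 3990 + 10 = 4000

q = 70, r = 10


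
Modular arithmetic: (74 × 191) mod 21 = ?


74 × 191 = 14134
14134 mod 21 = 1


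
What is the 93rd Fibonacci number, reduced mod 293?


F(k) mod 293 for k=1..93:
1, 1, 2, 3, 5, 8, 13, 21, 34, 55, 89, 144, 233, 84, 24, 108, 132, 240, 79, 26, 105, 131, 236, 74, 17, 91, 108, 199, 14, 213, 227, 147, 81, 228, 16, 244, 260, 211, 178, 96, 274, 77, 58, 135, 193, 35, 228, 263, 198, 168, 73, 241, 21, 262, 283, 252, 242, 201, 150, 58, 208, 266, 181, 154, 42, 196, 238, 141, 86, 227, 20, 247, 267, 221, 195, 123, 25, 148, 173, 28, 201, 229, 137, 73, 210, 283, 200, 190, 97, 287, 91, 85, 176
F(93) mod 293 = 176


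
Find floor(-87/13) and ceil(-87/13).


-87/13 = -6.6923
floor = -7
ceil = -6

floor = -7, ceil = -6


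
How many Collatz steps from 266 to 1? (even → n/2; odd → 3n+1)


266 → 133 → 400 → 200 → 100 → 50 → 25 → 76 → 38 → 19 → 58 → 29 → 88 → 44 → 22 → 11 → 34 → 17 → 52 → 26 → 13 → 40 → 20 → 10 → 5 → 16 → 8 → 4 → 2 → 1
Total steps = 29

29 steps


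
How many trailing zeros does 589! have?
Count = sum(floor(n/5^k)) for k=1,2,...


floor(589/5) = 117
floor(589/25) = 23
floor(589/125) = 4
Total = 144

144 trailing zeros


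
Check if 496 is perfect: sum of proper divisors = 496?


Proper divisors of 496: 1, 2, 4, 8, 16, 31, 62, 124, 248
Sum = 1 + 2 + 4 + 8 + 16 + 31 + 62 + 124 + 248 = 496

Yes, 496 is perfect (496 = 496)


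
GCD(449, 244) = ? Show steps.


449 = 1 * 244 + 205
244 = 1 * 205 + 39
205 = 5 * 39 + 10
39 = 3 * 10 + 9
10 = 1 * 9 + 1
9 = 9 * 1 + 0
GCD = 1


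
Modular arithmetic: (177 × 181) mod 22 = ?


177 × 181 = 32037
32037 mod 22 = 5


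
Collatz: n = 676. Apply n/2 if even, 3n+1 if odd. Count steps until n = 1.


676 → 338 → 169 → 508 → 254 → 127 → 382 → 191 → 574 → 287 → 862 → 431 → 1294 → 647 → 1942 → 971 → 2914 → 1457 → 4372 → 2186 → 1093 → 3280 → 1640 → 820 → 410 → 205 → 616 → 308 → 154 → 77 → 232 → 116 → 58 → 29 → 88 → 44 → 22 → 11 → 34 → 17 → 52 → 26 → 13 → 40 → 20 → 10 → 5 → 16 → 8 → 4 → 2 → 1
Total steps = 51

51 steps


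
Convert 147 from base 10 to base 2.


147 (base 10) = 147 (decimal)
147 (decimal) = 10010011 (base 2)


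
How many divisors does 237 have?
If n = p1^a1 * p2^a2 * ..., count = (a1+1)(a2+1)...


237 = 3^1 × 79^1
d(237) = (1+1) × (1+1) = 4

4 divisors


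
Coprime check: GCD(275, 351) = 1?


Euclidean algorithm:
351 = 1 * 275 + 76
275 = 3 * 76 + 47
76 = 1 * 47 + 29
47 = 1 * 29 + 18
29 = 1 * 18 + 11
18 = 1 * 11 + 7
11 = 1 * 7 + 4
7 = 1 * 4 + 3
4 = 1 * 3 + 1
3 = 3 * 1 + 0
GCD(275, 351) = 1

Yes, coprime (GCD = 1)


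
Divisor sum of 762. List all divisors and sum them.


Divisors of 762: 1, 2, 3, 6, 127, 254, 381, 762
Sum = 1 + 2 + 3 + 6 + 127 + 254 + 381 + 762 = 1536

σ(762) = 1536


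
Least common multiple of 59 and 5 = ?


GCD(59, 5) = 1
LCM = 59*5/1 = 295/1 = 295

LCM = 295


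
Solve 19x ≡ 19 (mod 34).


GCD(19, 34) = 1, unique solution
a^(-1) mod 34 = 9
x = 9 * 19 mod 34 = 1

x ≡ 1 (mod 34)


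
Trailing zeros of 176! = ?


floor(176/5) = 35
floor(176/25) = 7
floor(176/125) = 1
Total = 43

43 trailing zeros


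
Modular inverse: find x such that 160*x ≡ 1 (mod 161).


Use the extended Euclidean algorithm on (161, 160); each row r = 161*s + 160*t:
r=161, s=1, t=0
r=160, s=0, t=1
q=1: r=1, s=1, t=-1   [161*(1) + 160*(-1) = 1]
q=160: r=0, s=-160, t=161   [161*(-160) + 160*(161) = 0]
GCD = 1 with t = -1, so 160*(-1) ≡ 1 (mod 161)
Inverse = -1 mod 161 = 160
Check: 160 * 160 = 25600 ≡ 1 (mod 161)

160^(-1) ≡ 160 (mod 161)


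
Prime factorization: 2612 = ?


2612 / 2 = 1306
1306 / 2 = 653
653 / 653 = 1
2612 = 2^2 × 653


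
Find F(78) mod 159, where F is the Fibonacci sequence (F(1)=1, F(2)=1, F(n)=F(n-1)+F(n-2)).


F(k) mod 159 for k=1..78:
1, 1, 2, 3, 5, 8, 13, 21, 34, 55, 89, 144, 74, 59, 133, 33, 7, 40, 47, 87, 134, 62, 37, 99, 136, 76, 53, 129, 23, 152, 16, 9, 25, 34, 59, 93, 152, 86, 79, 6, 85, 91, 17, 108, 125, 74, 40, 114, 154, 109, 104, 54, 158, 53, 52, 105, 157, 103, 101, 45, 146, 32, 19, 51, 70, 121, 32, 153, 26, 20, 46, 66, 112, 19, 131, 150, 122, 113
F(78) mod 159 = 113


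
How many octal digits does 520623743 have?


520623743 in base 8 = 3702013177
Number of digits = 10

10 digits (base 8)


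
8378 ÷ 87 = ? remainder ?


8378 = 87 * 96 + 26
Check: 8352 + 26 = 8378

q = 96, r = 26


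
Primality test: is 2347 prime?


Check divisors up to sqrt(2347) = 48.4458
No divisors found.
2347 is prime.

Yes, 2347 is prime


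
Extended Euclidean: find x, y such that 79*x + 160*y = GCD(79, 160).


Tabular extended Euclidean (each row: r = 79*s + 160*t):
r=79, s=1, t=0
r=160, s=0, t=1
q=0: r=79, s=1, t=0   [79*(1) + 160*(0) = 79]
q=2: r=2, s=-2, t=1   [79*(-2) + 160*(1) = 2]
q=39: r=1, s=79, t=-39   [79*(79) + 160*(-39) = 1]
q=2: r=0, s=-160, t=79   [79*(-160) + 160*(79) = 0]
GCD = 1; from the row with r=1: x=79, y=-39
Check: 79*(79) + 160*(-39) = 6241 - 6240 = 1

GCD = 1, x = 79, y = -39


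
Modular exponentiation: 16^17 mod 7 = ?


16^1 mod 7 = 2
16^2 mod 7 = 4
16^3 mod 7 = 1
16^4 mod 7 = 2
16^5 mod 7 = 4
16^6 mod 7 = 1
16^7 mod 7 = 2
16^8 mod 7 = 4
16^9 mod 7 = 1
16^10 mod 7 = 2
16^11 mod 7 = 4
16^12 mod 7 = 1
16^13 mod 7 = 2
16^14 mod 7 = 4
16^15 mod 7 = 1
16^16 mod 7 = 2
16^17 mod 7 = 4


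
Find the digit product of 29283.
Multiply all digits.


2 × 9 × 2 × 8 × 3 = 864


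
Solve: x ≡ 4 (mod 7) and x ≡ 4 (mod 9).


M = 7*9 = 63
M1 = M/7 = 9, M2 = M/9 = 7
M1^(-1) mod 7 = 4, M2^(-1) mod 9 = 4
x = 4*9*4 + 4*7*4 = 256
256 mod 63 = 4
Check: 4 mod 7 = 4 ✓, 4 mod 9 = 4 ✓

x ≡ 4 (mod 63)


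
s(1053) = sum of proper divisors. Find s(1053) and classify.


Proper divisors: 1, 3, 9, 13, 27, 39, 81, 117, 351
Sum = 1 + 3 + 9 + 13 + 27 + 39 + 81 + 117 + 351 = 641
641 < 1053 → deficient

s(1053) = 641 (deficient)


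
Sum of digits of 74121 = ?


7 + 4 + 1 + 2 + 1 = 15


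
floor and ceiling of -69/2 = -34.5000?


-69/2 = -34.5000
floor = -35
ceil = -34

floor = -35, ceil = -34


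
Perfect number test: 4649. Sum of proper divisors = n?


Proper divisors of 4649: 1
Sum = 1 = 1

No, 4649 is not perfect (1 ≠ 4649)


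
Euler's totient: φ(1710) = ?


1710 = 2 × 3^2 × 5 × 19
Prime factors: 2, 3, 5, 19
φ(1710) = 1710 × (1-1/2) × (1-1/3) × (1-1/5) × (1-1/19)
= 1710 × 1/2 × 2/3 × 4/5 × 18/19 = 432

φ(1710) = 432


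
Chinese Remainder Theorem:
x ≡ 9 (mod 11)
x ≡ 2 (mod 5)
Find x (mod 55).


M = 11*5 = 55
M1 = M/11 = 5, M2 = M/5 = 11
M1^(-1) mod 11 = 9, M2^(-1) mod 5 = 1
x = 9*5*9 + 2*11*1 = 427
427 mod 55 = 42
Check: 42 mod 11 = 9 ✓, 42 mod 5 = 2 ✓

x ≡ 42 (mod 55)


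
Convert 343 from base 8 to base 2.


343 (base 8) = 227 (decimal)
227 (decimal) = 11100011 (base 2)


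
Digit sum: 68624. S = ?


6 + 8 + 6 + 2 + 4 = 26


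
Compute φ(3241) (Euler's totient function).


3241 = 7 × 463
Prime factors: 7, 463
φ(3241) = 3241 × (1-1/7) × (1-1/463)
= 3241 × 6/7 × 462/463 = 2772

φ(3241) = 2772


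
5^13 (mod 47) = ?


5^1 mod 47 = 5
5^2 mod 47 = 25
5^3 mod 47 = 31
5^4 mod 47 = 14
5^5 mod 47 = 23
5^6 mod 47 = 21
5^7 mod 47 = 11
5^8 mod 47 = 8
5^9 mod 47 = 40
5^10 mod 47 = 12
5^11 mod 47 = 13
5^12 mod 47 = 18
5^13 mod 47 = 43


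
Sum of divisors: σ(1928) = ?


Divisors of 1928: 1, 2, 4, 8, 241, 482, 964, 1928
Sum = 1 + 2 + 4 + 8 + 241 + 482 + 964 + 1928 = 3630

σ(1928) = 3630


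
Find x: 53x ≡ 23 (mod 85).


GCD(53, 85) = 1, unique solution
a^(-1) mod 85 = 77
x = 77 * 23 mod 85 = 71

x ≡ 71 (mod 85)


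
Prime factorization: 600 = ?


600 / 2 = 300
300 / 2 = 150
150 / 2 = 75
75 / 3 = 25
25 / 5 = 5
5 / 5 = 1
600 = 2^3 × 3 × 5^2


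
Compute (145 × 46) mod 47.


145 × 46 = 6670
6670 mod 47 = 43


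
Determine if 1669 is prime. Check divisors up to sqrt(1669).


Check divisors up to sqrt(1669) = 40.8534
No divisors found.
1669 is prime.

Yes, 1669 is prime


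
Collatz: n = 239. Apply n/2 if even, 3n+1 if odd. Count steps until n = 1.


239 → 718 → 359 → 1078 → 539 → 1618 → 809 → 2428 → 1214 → 607 → 1822 → 911 → 2734 → 1367 → 4102 → 2051 → 6154 → 3077 → 9232 → 4616 → 2308 → 1154 → 577 → 1732 → 866 → 433 → 1300 → 650 → 325 → 976 → 488 → 244 → 122 → 61 → 184 → 92 → 46 → 23 → 70 → 35 → 106 → 53 → 160 → 80 → 40 → 20 → 10 → 5 → 16 → 8 → 4 → 2 → 1
Total steps = 52

52 steps


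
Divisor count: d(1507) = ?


1507 = 11^1 × 137^1
d(1507) = (1+1) × (1+1) = 4

4 divisors


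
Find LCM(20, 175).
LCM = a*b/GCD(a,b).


GCD(20, 175) = 5
LCM = 20*175/5 = 3500/5 = 700

LCM = 700


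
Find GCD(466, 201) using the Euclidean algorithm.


466 = 2 * 201 + 64
201 = 3 * 64 + 9
64 = 7 * 9 + 1
9 = 9 * 1 + 0
GCD = 1


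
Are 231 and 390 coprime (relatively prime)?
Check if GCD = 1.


Euclidean algorithm:
390 = 1 * 231 + 159
231 = 1 * 159 + 72
159 = 2 * 72 + 15
72 = 4 * 15 + 12
15 = 1 * 12 + 3
12 = 4 * 3 + 0
GCD(231, 390) = 3

No, not coprime (GCD = 3)


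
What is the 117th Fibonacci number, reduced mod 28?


F(k) mod 28 for k=1..117:
1, 1, 2, 3, 5, 8, 13, 21, 6, 27, 5, 4, 9, 13, 22, 7, 1, 8, 9, 17, 26, 15, 13, 0, 13, 13, 26, 11, 9, 20, 1, 21, 22, 15, 9, 24, 5, 1, 6, 7, 13, 20, 5, 25, 2, 27, 1, 0, 1, 1, 2, 3, 5, 8, 13, 21, 6, 27, 5, 4, 9, 13, 22, 7, 1, 8, 9, 17, 26, 15, 13, 0, 13, 13, 26, 11, 9, 20, 1, 21, 22, 15, 9, 24, 5, 1, 6, 7, 13, 20, 5, 25, 2, 27, 1, 0, 1, 1, 2, 3, 5, 8, 13, 21, 6, 27, 5, 4, 9, 13, 22, 7, 1, 8, 9, 17, 26
F(117) mod 28 = 26


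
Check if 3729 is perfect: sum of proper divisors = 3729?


Proper divisors of 3729: 1, 3, 11, 33, 113, 339, 1243
Sum = 1 + 3 + 11 + 33 + 113 + 339 + 1243 = 1743

No, 3729 is not perfect (1743 ≠ 3729)


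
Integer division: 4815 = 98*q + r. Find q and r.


4815 = 98 * 49 + 13
Check: 4802 + 13 = 4815

q = 49, r = 13


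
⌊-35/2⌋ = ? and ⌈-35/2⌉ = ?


-35/2 = -17.5000
floor = -18
ceil = -17

floor = -18, ceil = -17


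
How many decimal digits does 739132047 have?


739132047 has 9 digits in base 10
floor(log10(739132047)) + 1 = floor(8.8687) + 1 = 9

9 digits (base 10)


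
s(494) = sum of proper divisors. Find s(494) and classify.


Proper divisors: 1, 2, 13, 19, 26, 38, 247
Sum = 1 + 2 + 13 + 19 + 26 + 38 + 247 = 346
346 < 494 → deficient

s(494) = 346 (deficient)


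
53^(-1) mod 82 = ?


Use the extended Euclidean algorithm on (82, 53); each row r = 82*s + 53*t:
r=82, s=1, t=0
r=53, s=0, t=1
q=1: r=29, s=1, t=-1   [82*(1) + 53*(-1) = 29]
q=1: r=24, s=-1, t=2   [82*(-1) + 53*(2) = 24]
q=1: r=5, s=2, t=-3   [82*(2) + 53*(-3) = 5]
q=4: r=4, s=-9, t=14   [82*(-9) + 53*(14) = 4]
q=1: r=1, s=11, t=-17   [82*(11) + 53*(-17) = 1]
q=4: r=0, s=-53, t=82   [82*(-53) + 53*(82) = 0]
GCD = 1 with t = -17, so 53*(-17) ≡ 1 (mod 82)
Inverse = -17 mod 82 = 65
Check: 53 * 65 = 3445 ≡ 1 (mod 82)

53^(-1) ≡ 65 (mod 82)


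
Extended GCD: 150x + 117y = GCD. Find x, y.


Tabular extended Euclidean (each row: r = 150*s + 117*t):
r=150, s=1, t=0
r=117, s=0, t=1
q=1: r=33, s=1, t=-1   [150*(1) + 117*(-1) = 33]
q=3: r=18, s=-3, t=4   [150*(-3) + 117*(4) = 18]
q=1: r=15, s=4, t=-5   [150*(4) + 117*(-5) = 15]
q=1: r=3, s=-7, t=9   [150*(-7) + 117*(9) = 3]
q=5: r=0, s=39, t=-50   [150*(39) + 117*(-50) = 0]
GCD = 3; from the row with r=3: x=-7, y=9
Check: 150*(-7) + 117*(9) = -1050 + 1053 = 3

GCD = 3, x = -7, y = 9


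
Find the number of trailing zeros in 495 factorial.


floor(495/5) = 99
floor(495/25) = 19
floor(495/125) = 3
Total = 121

121 trailing zeros


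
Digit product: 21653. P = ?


2 × 1 × 6 × 5 × 3 = 180


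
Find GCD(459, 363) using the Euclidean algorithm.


459 = 1 * 363 + 96
363 = 3 * 96 + 75
96 = 1 * 75 + 21
75 = 3 * 21 + 12
21 = 1 * 12 + 9
12 = 1 * 9 + 3
9 = 3 * 3 + 0
GCD = 3


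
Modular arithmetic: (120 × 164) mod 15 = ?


120 × 164 = 19680
19680 mod 15 = 0


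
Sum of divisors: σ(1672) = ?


Divisors of 1672: 1, 2, 4, 8, 11, 19, 22, 38, 44, 76, 88, 152, 209, 418, 836, 1672
Sum = 1 + 2 + 4 + 8 + 11 + 19 + 22 + 38 + 44 + 76 + 88 + 152 + 209 + 418 + 836 + 1672 = 3600

σ(1672) = 3600


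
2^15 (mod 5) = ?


2^1 mod 5 = 2
2^2 mod 5 = 4
2^3 mod 5 = 3
2^4 mod 5 = 1
2^5 mod 5 = 2
2^6 mod 5 = 4
2^7 mod 5 = 3
2^8 mod 5 = 1
2^9 mod 5 = 2
2^10 mod 5 = 4
2^11 mod 5 = 3
2^12 mod 5 = 1
2^13 mod 5 = 2
2^14 mod 5 = 4
2^15 mod 5 = 3


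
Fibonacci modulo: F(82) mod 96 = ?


F(k) mod 96 for k=1..82:
1, 1, 2, 3, 5, 8, 13, 21, 34, 55, 89, 48, 41, 89, 34, 27, 61, 88, 53, 45, 2, 47, 49, 0, 49, 49, 2, 51, 53, 8, 61, 69, 34, 7, 41, 48, 89, 41, 34, 75, 13, 88, 5, 93, 2, 95, 1, 0, 1, 1, 2, 3, 5, 8, 13, 21, 34, 55, 89, 48, 41, 89, 34, 27, 61, 88, 53, 45, 2, 47, 49, 0, 49, 49, 2, 51, 53, 8, 61, 69, 34, 7
F(82) mod 96 = 7


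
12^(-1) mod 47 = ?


Use the extended Euclidean algorithm on (47, 12); each row r = 47*s + 12*t:
r=47, s=1, t=0
r=12, s=0, t=1
q=3: r=11, s=1, t=-3   [47*(1) + 12*(-3) = 11]
q=1: r=1, s=-1, t=4   [47*(-1) + 12*(4) = 1]
q=11: r=0, s=12, t=-47   [47*(12) + 12*(-47) = 0]
GCD = 1 with t = 4, so 12*(4) ≡ 1 (mod 47)
Inverse = 4 mod 47 = 4
Check: 12 * 4 = 48 ≡ 1 (mod 47)

12^(-1) ≡ 4 (mod 47)


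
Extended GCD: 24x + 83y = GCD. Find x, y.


Tabular extended Euclidean (each row: r = 24*s + 83*t):
r=24, s=1, t=0
r=83, s=0, t=1
q=0: r=24, s=1, t=0   [24*(1) + 83*(0) = 24]
q=3: r=11, s=-3, t=1   [24*(-3) + 83*(1) = 11]
q=2: r=2, s=7, t=-2   [24*(7) + 83*(-2) = 2]
q=5: r=1, s=-38, t=11   [24*(-38) + 83*(11) = 1]
q=2: r=0, s=83, t=-24   [24*(83) + 83*(-24) = 0]
GCD = 1; from the row with r=1: x=-38, y=11
Check: 24*(-38) + 83*(11) = -912 + 913 = 1

GCD = 1, x = -38, y = 11


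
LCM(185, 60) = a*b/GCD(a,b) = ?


GCD(185, 60) = 5
LCM = 185*60/5 = 11100/5 = 2220

LCM = 2220


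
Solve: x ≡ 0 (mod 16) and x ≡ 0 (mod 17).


M = 16*17 = 272
M1 = M/16 = 17, M2 = M/17 = 16
M1^(-1) mod 16 = 1, M2^(-1) mod 17 = 16
x = 0*17*1 + 0*16*16 = 0
0 mod 272 = 0
Check: 0 mod 16 = 0 ✓, 0 mod 17 = 0 ✓

x ≡ 0 (mod 272)


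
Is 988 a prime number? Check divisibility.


988 / 2 = 494 (exact division)
988 is NOT prime.

No, 988 is not prime


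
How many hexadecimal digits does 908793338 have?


908793338 in base 16 = 362B15FA
Number of digits = 8

8 digits (base 16)


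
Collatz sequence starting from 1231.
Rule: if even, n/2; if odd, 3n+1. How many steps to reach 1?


1231 → 3694 → 1847 → 5542 → 2771 → 8314 → 4157 → 12472 → 6236 → 3118 → 1559 → 4678 → 2339 → 7018 → 3509 → 10528 → 5264 → 2632 → 1316 → 658 → 329 → 988 → 494 → 247 → 742 → 371 → 1114 → 557 → 1672 → 836 → 418 → 209 → 628 → 314 → 157 → 472 → 236 → 118 → 59 → 178 → 89 → 268 → 134 → 67 → 202 → 101 → 304 → 152 → 76 → 38 → 19 → 58 → 29 → 88 → 44 → 22 → 11 → 34 → 17 → 52 → 26 → 13 → 40 → 20 → 10 → 5 → 16 → 8 → 4 → 2 → 1
Total steps = 70

70 steps


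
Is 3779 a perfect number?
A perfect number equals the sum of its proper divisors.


Proper divisors of 3779: 1
Sum = 1 = 1

No, 3779 is not perfect (1 ≠ 3779)


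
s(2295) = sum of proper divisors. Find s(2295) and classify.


Proper divisors: 1, 3, 5, 9, 15, 17, 27, 45, 51, 85, 135, 153, 255, 459, 765
Sum = 1 + 3 + 5 + 9 + 15 + 17 + 27 + 45 + 51 + 85 + 135 + 153 + 255 + 459 + 765 = 2025
2025 < 2295 → deficient

s(2295) = 2025 (deficient)


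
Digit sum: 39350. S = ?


3 + 9 + 3 + 5 + 0 = 20


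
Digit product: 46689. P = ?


4 × 6 × 6 × 8 × 9 = 10368


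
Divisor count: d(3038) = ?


3038 = 2^1 × 7^2 × 31^1
d(3038) = (1+1) × (2+1) × (1+1) = 12

12 divisors


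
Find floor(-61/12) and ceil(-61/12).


-61/12 = -5.0833
floor = -6
ceil = -5

floor = -6, ceil = -5


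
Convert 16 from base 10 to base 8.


16 (base 10) = 16 (decimal)
16 (decimal) = 20 (base 8)


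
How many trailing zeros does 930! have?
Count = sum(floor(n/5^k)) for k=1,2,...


floor(930/5) = 186
floor(930/25) = 37
floor(930/125) = 7
floor(930/625) = 1
Total = 231

231 trailing zeros


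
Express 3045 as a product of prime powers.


3045 / 3 = 1015
1015 / 5 = 203
203 / 7 = 29
29 / 29 = 1
3045 = 3 × 5 × 7 × 29


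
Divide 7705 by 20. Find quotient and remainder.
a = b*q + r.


7705 = 20 * 385 + 5
Check: 7700 + 5 = 7705

q = 385, r = 5


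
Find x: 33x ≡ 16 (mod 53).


GCD(33, 53) = 1, unique solution
a^(-1) mod 53 = 45
x = 45 * 16 mod 53 = 31

x ≡ 31 (mod 53)


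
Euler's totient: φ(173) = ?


173 = 173
Prime factors: 173
φ(173) = 173 × (1-1/173)
= 173 × 172/173 = 172

φ(173) = 172


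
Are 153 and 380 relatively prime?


Euclidean algorithm:
380 = 2 * 153 + 74
153 = 2 * 74 + 5
74 = 14 * 5 + 4
5 = 1 * 4 + 1
4 = 4 * 1 + 0
GCD(153, 380) = 1

Yes, coprime (GCD = 1)


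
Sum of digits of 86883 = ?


8 + 6 + 8 + 8 + 3 = 33


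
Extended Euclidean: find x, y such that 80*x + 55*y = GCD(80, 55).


Tabular extended Euclidean (each row: r = 80*s + 55*t):
r=80, s=1, t=0
r=55, s=0, t=1
q=1: r=25, s=1, t=-1   [80*(1) + 55*(-1) = 25]
q=2: r=5, s=-2, t=3   [80*(-2) + 55*(3) = 5]
q=5: r=0, s=11, t=-16   [80*(11) + 55*(-16) = 0]
GCD = 5; from the row with r=5: x=-2, y=3
Check: 80*(-2) + 55*(3) = -160 + 165 = 5

GCD = 5, x = -2, y = 3


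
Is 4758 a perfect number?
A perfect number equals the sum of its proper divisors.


Proper divisors of 4758: 1, 2, 3, 6, 13, 26, 39, 61, 78, 122, 183, 366, 793, 1586, 2379
Sum = 1 + 2 + 3 + 6 + 13 + 26 + 39 + 61 + 78 + 122 + 183 + 366 + 793 + 1586 + 2379 = 5658

No, 4758 is not perfect (5658 ≠ 4758)


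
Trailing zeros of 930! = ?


floor(930/5) = 186
floor(930/25) = 37
floor(930/125) = 7
floor(930/625) = 1
Total = 231

231 trailing zeros


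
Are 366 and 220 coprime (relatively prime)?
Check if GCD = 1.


Euclidean algorithm:
366 = 1 * 220 + 146
220 = 1 * 146 + 74
146 = 1 * 74 + 72
74 = 1 * 72 + 2
72 = 36 * 2 + 0
GCD(366, 220) = 2

No, not coprime (GCD = 2)


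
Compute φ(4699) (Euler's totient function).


4699 = 37 × 127
Prime factors: 37, 127
φ(4699) = 4699 × (1-1/37) × (1-1/127)
= 4699 × 36/37 × 126/127 = 4536

φ(4699) = 4536


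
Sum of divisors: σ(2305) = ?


Divisors of 2305: 1, 5, 461, 2305
Sum = 1 + 5 + 461 + 2305 = 2772

σ(2305) = 2772


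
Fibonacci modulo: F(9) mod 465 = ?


F(k) mod 465 for k=1..9:
1, 1, 2, 3, 5, 8, 13, 21, 34
F(9) mod 465 = 34


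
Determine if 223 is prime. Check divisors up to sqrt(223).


Check divisors up to sqrt(223) = 14.9332
No divisors found.
223 is prime.

Yes, 223 is prime


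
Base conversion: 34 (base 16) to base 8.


34 (base 16) = 52 (decimal)
52 (decimal) = 64 (base 8)


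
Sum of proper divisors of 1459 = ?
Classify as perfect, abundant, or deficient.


Proper divisors: 1
Sum = 1 = 1
1 < 1459 → deficient

s(1459) = 1 (deficient)


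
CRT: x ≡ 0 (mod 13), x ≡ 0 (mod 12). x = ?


M = 13*12 = 156
M1 = M/13 = 12, M2 = M/12 = 13
M1^(-1) mod 13 = 12, M2^(-1) mod 12 = 1
x = 0*12*12 + 0*13*1 = 0
0 mod 156 = 0
Check: 0 mod 13 = 0 ✓, 0 mod 12 = 0 ✓

x ≡ 0 (mod 156)


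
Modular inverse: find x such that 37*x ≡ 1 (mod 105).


Use the extended Euclidean algorithm on (105, 37); each row r = 105*s + 37*t:
r=105, s=1, t=0
r=37, s=0, t=1
q=2: r=31, s=1, t=-2   [105*(1) + 37*(-2) = 31]
q=1: r=6, s=-1, t=3   [105*(-1) + 37*(3) = 6]
q=5: r=1, s=6, t=-17   [105*(6) + 37*(-17) = 1]
q=6: r=0, s=-37, t=105   [105*(-37) + 37*(105) = 0]
GCD = 1 with t = -17, so 37*(-17) ≡ 1 (mod 105)
Inverse = -17 mod 105 = 88
Check: 37 * 88 = 3256 ≡ 1 (mod 105)

37^(-1) ≡ 88 (mod 105)


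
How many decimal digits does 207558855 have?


207558855 has 9 digits in base 10
floor(log10(207558855)) + 1 = floor(8.3171) + 1 = 9

9 digits (base 10)


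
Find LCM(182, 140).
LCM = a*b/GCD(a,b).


GCD(182, 140) = 14
LCM = 182*140/14 = 25480/14 = 1820

LCM = 1820


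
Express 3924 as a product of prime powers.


3924 / 2 = 1962
1962 / 2 = 981
981 / 3 = 327
327 / 3 = 109
109 / 109 = 1
3924 = 2^2 × 3^2 × 109


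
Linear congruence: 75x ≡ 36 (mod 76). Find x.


GCD(75, 76) = 1, unique solution
a^(-1) mod 76 = 75
x = 75 * 36 mod 76 = 40

x ≡ 40 (mod 76)


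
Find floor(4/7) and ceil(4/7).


4/7 = 0.5714
floor = 0
ceil = 1

floor = 0, ceil = 1


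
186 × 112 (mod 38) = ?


186 × 112 = 20832
20832 mod 38 = 8


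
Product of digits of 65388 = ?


6 × 5 × 3 × 8 × 8 = 5760


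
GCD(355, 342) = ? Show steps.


355 = 1 * 342 + 13
342 = 26 * 13 + 4
13 = 3 * 4 + 1
4 = 4 * 1 + 0
GCD = 1


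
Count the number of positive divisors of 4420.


4420 = 2^2 × 5^1 × 13^1 × 17^1
d(4420) = (2+1) × (1+1) × (1+1) × (1+1) = 24

24 divisors


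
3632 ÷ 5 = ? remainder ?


3632 = 5 * 726 + 2
Check: 3630 + 2 = 3632

q = 726, r = 2


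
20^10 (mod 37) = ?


20^1 mod 37 = 20
20^2 mod 37 = 30
20^3 mod 37 = 8
20^4 mod 37 = 12
20^5 mod 37 = 18
20^6 mod 37 = 27
20^7 mod 37 = 22
20^8 mod 37 = 33
20^9 mod 37 = 31
20^10 mod 37 = 28


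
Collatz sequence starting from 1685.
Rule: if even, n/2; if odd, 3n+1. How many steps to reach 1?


1685 → 5056 → 2528 → 1264 → 632 → 316 → 158 → 79 → 238 → 119 → 358 → 179 → 538 → 269 → 808 → 404 → 202 → 101 → 304 → 152 → 76 → 38 → 19 → 58 → 29 → 88 → 44 → 22 → 11 → 34 → 17 → 52 → 26 → 13 → 40 → 20 → 10 → 5 → 16 → 8 → 4 → 2 → 1
Total steps = 42

42 steps


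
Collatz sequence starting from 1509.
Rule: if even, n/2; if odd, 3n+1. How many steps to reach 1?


1509 → 4528 → 2264 → 1132 → 566 → 283 → 850 → 425 → 1276 → 638 → 319 → 958 → 479 → 1438 → 719 → 2158 → 1079 → 3238 → 1619 → 4858 → 2429 → 7288 → 3644 → 1822 → 911 → 2734 → 1367 → 4102 → 2051 → 6154 → 3077 → 9232 → 4616 → 2308 → 1154 → 577 → 1732 → 866 → 433 → 1300 → 650 → 325 → 976 → 488 → 244 → 122 → 61 → 184 → 92 → 46 → 23 → 70 → 35 → 106 → 53 → 160 → 80 → 40 → 20 → 10 → 5 → 16 → 8 → 4 → 2 → 1
Total steps = 65

65 steps


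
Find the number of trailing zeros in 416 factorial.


floor(416/5) = 83
floor(416/25) = 16
floor(416/125) = 3
Total = 102

102 trailing zeros


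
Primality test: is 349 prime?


Check divisors up to sqrt(349) = 18.6815
No divisors found.
349 is prime.

Yes, 349 is prime


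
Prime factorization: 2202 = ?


2202 / 2 = 1101
1101 / 3 = 367
367 / 367 = 1
2202 = 2 × 3 × 367


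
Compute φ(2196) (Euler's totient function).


2196 = 2^2 × 3^2 × 61
Prime factors: 2, 3, 61
φ(2196) = 2196 × (1-1/2) × (1-1/3) × (1-1/61)
= 2196 × 1/2 × 2/3 × 60/61 = 720

φ(2196) = 720


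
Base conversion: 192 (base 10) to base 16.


192 (base 10) = 192 (decimal)
192 (decimal) = C0 (base 16)


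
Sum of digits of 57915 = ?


5 + 7 + 9 + 1 + 5 = 27


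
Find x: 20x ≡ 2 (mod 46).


GCD(20, 46) = 2 divides 2
Divide: 10x ≡ 1 (mod 23)
x ≡ 7 (mod 23)


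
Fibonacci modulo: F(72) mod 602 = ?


F(k) mod 602 for k=1..72:
1, 1, 2, 3, 5, 8, 13, 21, 34, 55, 89, 144, 233, 377, 8, 385, 393, 176, 569, 143, 110, 253, 363, 14, 377, 391, 166, 557, 121, 76, 197, 273, 470, 141, 9, 150, 159, 309, 468, 175, 41, 216, 257, 473, 128, 601, 127, 126, 253, 379, 30, 409, 439, 246, 83, 329, 412, 139, 551, 88, 37, 125, 162, 287, 449, 134, 583, 115, 96, 211, 307, 518
F(72) mod 602 = 518


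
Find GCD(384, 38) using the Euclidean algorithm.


384 = 10 * 38 + 4
38 = 9 * 4 + 2
4 = 2 * 2 + 0
GCD = 2


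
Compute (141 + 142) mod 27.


141 + 142 = 283
283 mod 27 = 13


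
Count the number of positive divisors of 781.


781 = 11^1 × 71^1
d(781) = (1+1) × (1+1) = 4

4 divisors


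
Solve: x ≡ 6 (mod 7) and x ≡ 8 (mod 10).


M = 7*10 = 70
M1 = M/7 = 10, M2 = M/10 = 7
M1^(-1) mod 7 = 5, M2^(-1) mod 10 = 3
x = 6*10*5 + 8*7*3 = 468
468 mod 70 = 48
Check: 48 mod 7 = 6 ✓, 48 mod 10 = 8 ✓

x ≡ 48 (mod 70)


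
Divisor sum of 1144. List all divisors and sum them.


Divisors of 1144: 1, 2, 4, 8, 11, 13, 22, 26, 44, 52, 88, 104, 143, 286, 572, 1144
Sum = 1 + 2 + 4 + 8 + 11 + 13 + 22 + 26 + 44 + 52 + 88 + 104 + 143 + 286 + 572 + 1144 = 2520

σ(1144) = 2520


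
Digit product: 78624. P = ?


7 × 8 × 6 × 2 × 4 = 2688


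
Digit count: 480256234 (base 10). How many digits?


480256234 has 9 digits in base 10
floor(log10(480256234)) + 1 = floor(8.6815) + 1 = 9

9 digits (base 10)


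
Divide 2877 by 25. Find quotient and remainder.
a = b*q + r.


2877 = 25 * 115 + 2
Check: 2875 + 2 = 2877

q = 115, r = 2


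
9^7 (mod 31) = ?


9^1 mod 31 = 9
9^2 mod 31 = 19
9^3 mod 31 = 16
9^4 mod 31 = 20
9^5 mod 31 = 25
9^6 mod 31 = 8
9^7 mod 31 = 10


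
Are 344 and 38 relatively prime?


Euclidean algorithm:
344 = 9 * 38 + 2
38 = 19 * 2 + 0
GCD(344, 38) = 2

No, not coprime (GCD = 2)


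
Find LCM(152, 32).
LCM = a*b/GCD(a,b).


GCD(152, 32) = 8
LCM = 152*32/8 = 4864/8 = 608

LCM = 608


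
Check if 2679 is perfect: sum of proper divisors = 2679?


Proper divisors of 2679: 1, 3, 19, 47, 57, 141, 893
Sum = 1 + 3 + 19 + 47 + 57 + 141 + 893 = 1161

No, 2679 is not perfect (1161 ≠ 2679)


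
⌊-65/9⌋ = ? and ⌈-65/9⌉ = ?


-65/9 = -7.2222
floor = -8
ceil = -7

floor = -8, ceil = -7


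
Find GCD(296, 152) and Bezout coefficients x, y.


Tabular extended Euclidean (each row: r = 296*s + 152*t):
r=296, s=1, t=0
r=152, s=0, t=1
q=1: r=144, s=1, t=-1   [296*(1) + 152*(-1) = 144]
q=1: r=8, s=-1, t=2   [296*(-1) + 152*(2) = 8]
q=18: r=0, s=19, t=-37   [296*(19) + 152*(-37) = 0]
GCD = 8; from the row with r=8: x=-1, y=2
Check: 296*(-1) + 152*(2) = -296 + 304 = 8

GCD = 8, x = -1, y = 2


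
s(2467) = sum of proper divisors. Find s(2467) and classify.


Proper divisors: 1
Sum = 1 = 1
1 < 2467 → deficient

s(2467) = 1 (deficient)


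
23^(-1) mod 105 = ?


Use the extended Euclidean algorithm on (105, 23); each row r = 105*s + 23*t:
r=105, s=1, t=0
r=23, s=0, t=1
q=4: r=13, s=1, t=-4   [105*(1) + 23*(-4) = 13]
q=1: r=10, s=-1, t=5   [105*(-1) + 23*(5) = 10]
q=1: r=3, s=2, t=-9   [105*(2) + 23*(-9) = 3]
q=3: r=1, s=-7, t=32   [105*(-7) + 23*(32) = 1]
q=3: r=0, s=23, t=-105   [105*(23) + 23*(-105) = 0]
GCD = 1 with t = 32, so 23*(32) ≡ 1 (mod 105)
Inverse = 32 mod 105 = 32
Check: 23 * 32 = 736 ≡ 1 (mod 105)

23^(-1) ≡ 32 (mod 105)


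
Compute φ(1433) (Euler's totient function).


1433 = 1433
Prime factors: 1433
φ(1433) = 1433 × (1-1/1433)
= 1433 × 1432/1433 = 1432

φ(1433) = 1432


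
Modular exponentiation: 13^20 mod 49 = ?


13^1 mod 49 = 13
13^2 mod 49 = 22
13^3 mod 49 = 41
13^4 mod 49 = 43
13^5 mod 49 = 20
13^6 mod 49 = 15
13^7 mod 49 = 48
13^8 mod 49 = 36
13^9 mod 49 = 27
13^10 mod 49 = 8
13^11 mod 49 = 6
13^12 mod 49 = 29
13^13 mod 49 = 34
13^14 mod 49 = 1
13^15 mod 49 = 13
13^16 mod 49 = 22
13^17 mod 49 = 41
13^18 mod 49 = 43
13^19 mod 49 = 20
13^20 mod 49 = 15


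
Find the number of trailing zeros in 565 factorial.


floor(565/5) = 113
floor(565/25) = 22
floor(565/125) = 4
Total = 139

139 trailing zeros


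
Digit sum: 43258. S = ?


4 + 3 + 2 + 5 + 8 = 22


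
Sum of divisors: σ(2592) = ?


Divisors of 2592: 1, 2, 3, 4, 6, 8, 9, 12, 16, 18, 24, 27, 32, 36, 48, 54, 72, 81, 96, 108, 144, 162, 216, 288, 324, 432, 648, 864, 1296, 2592
Sum = 1 + 2 + 3 + 4 + 6 + 8 + 9 + 12 + 16 + 18 + 24 + 27 + 32 + 36 + 48 + 54 + 72 + 81 + 96 + 108 + 144 + 162 + 216 + 288 + 324 + 432 + 648 + 864 + 1296 + 2592 = 7623

σ(2592) = 7623


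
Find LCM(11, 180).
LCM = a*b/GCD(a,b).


GCD(11, 180) = 1
LCM = 11*180/1 = 1980/1 = 1980

LCM = 1980


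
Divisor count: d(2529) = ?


2529 = 3^2 × 281^1
d(2529) = (2+1) × (1+1) = 6

6 divisors


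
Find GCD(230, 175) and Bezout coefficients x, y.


Tabular extended Euclidean (each row: r = 230*s + 175*t):
r=230, s=1, t=0
r=175, s=0, t=1
q=1: r=55, s=1, t=-1   [230*(1) + 175*(-1) = 55]
q=3: r=10, s=-3, t=4   [230*(-3) + 175*(4) = 10]
q=5: r=5, s=16, t=-21   [230*(16) + 175*(-21) = 5]
q=2: r=0, s=-35, t=46   [230*(-35) + 175*(46) = 0]
GCD = 5; from the row with r=5: x=16, y=-21
Check: 230*(16) + 175*(-21) = 3680 - 3675 = 5

GCD = 5, x = 16, y = -21
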